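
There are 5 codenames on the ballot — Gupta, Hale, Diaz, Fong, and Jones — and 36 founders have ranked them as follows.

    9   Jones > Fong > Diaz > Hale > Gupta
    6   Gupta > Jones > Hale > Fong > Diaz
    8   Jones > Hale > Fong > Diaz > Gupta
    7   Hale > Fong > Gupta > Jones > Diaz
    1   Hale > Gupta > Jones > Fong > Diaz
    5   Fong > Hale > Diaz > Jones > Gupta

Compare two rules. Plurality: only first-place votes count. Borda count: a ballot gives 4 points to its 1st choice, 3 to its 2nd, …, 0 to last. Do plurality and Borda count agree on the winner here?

Plurality first-place counts: Gupta 6, Hale 8, Diaz 0, Fong 5, Jones 17 → Jones.
Borda totals: Gupta 41, Hale 92, Diaz 36, Fong 91, Jones 100 → Jones.
The two rules agree on Jones.

Yes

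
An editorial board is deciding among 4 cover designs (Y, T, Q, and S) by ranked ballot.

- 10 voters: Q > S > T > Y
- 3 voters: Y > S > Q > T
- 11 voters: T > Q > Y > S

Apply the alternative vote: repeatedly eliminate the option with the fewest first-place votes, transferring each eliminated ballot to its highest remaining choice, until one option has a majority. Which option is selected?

Round 1: T 11, Q 10, Y 3, S 0. S has the fewest and is eliminated.
Round 2: T 11, Q 10, Y 3. Y has the fewest and is eliminated.
Round 3: Q 13, T 11. Q has a majority.

Q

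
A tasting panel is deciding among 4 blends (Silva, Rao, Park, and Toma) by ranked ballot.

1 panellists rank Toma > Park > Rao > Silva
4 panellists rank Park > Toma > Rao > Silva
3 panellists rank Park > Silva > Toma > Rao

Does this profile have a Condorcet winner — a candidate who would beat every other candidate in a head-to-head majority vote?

Yes

Head-to-head results (8 voters total):
Silva vs Rao: Rao wins 5–3.
Silva vs Park: Park wins 8–0.
Silva vs Toma: Toma wins 5–3.
Rao vs Park: Park wins 8–0.
Rao vs Toma: Toma wins 8–0.
Park vs Toma: Park wins 7–1.
Park beats each rival — Silva (8–0), Rao (8–0), Toma (7–1) — so Park is the Condorcet winner.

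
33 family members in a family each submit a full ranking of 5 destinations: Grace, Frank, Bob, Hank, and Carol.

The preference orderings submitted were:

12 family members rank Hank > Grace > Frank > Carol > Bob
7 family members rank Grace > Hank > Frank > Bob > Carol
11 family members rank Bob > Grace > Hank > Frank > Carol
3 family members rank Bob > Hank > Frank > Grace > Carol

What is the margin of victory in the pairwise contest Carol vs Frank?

Ballots ranking Carol above Frank: 0.
Ballots ranking Frank above Carol: 12+7+11+3 = 33.
Frank wins 33–0, a margin of 33.

33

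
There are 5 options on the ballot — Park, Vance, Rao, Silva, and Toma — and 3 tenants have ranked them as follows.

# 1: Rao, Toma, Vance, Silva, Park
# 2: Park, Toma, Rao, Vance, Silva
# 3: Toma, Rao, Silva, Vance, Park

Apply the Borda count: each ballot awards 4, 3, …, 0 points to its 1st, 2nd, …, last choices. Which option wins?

Toma

Borda scores:
  Park: 0 + 4 + 0 = 4
  Vance: 2 + 1 + 1 = 4
  Rao: 4 + 2 + 3 = 9
  Silva: 1 + 0 + 2 = 3
  Toma: 3 + 3 + 4 = 10
Toma has the highest total.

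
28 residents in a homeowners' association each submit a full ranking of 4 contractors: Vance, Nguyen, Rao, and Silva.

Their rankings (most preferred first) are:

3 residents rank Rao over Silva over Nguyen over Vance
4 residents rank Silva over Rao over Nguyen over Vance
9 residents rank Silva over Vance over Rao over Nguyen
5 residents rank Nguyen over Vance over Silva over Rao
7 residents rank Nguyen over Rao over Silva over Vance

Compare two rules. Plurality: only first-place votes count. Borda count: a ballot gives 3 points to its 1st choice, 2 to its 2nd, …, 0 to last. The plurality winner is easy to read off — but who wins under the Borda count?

Silva

Plurality first-place counts: Vance 0, Nguyen 12, Rao 3, Silva 13 → Silva.
Borda totals: Vance 28, Nguyen 43, Rao 40, Silva 57 → Silva.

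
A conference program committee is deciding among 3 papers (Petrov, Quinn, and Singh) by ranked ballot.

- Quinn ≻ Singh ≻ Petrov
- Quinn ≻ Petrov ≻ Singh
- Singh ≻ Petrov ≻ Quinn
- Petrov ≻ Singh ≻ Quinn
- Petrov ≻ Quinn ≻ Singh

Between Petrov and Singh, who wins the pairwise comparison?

Ballots ranking Petrov above Singh: 3.
Ballots ranking Singh above Petrov: 2.
Petrov wins the head-to-head, 3–2.

Petrov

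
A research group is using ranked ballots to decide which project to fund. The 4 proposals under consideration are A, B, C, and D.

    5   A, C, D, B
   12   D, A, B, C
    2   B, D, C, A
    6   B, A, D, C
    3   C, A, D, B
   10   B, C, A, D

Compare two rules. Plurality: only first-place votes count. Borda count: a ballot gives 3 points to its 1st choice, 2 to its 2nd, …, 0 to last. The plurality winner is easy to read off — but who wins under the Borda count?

A

Plurality first-place counts: A 5, B 18, C 3, D 12 → B.
Borda totals: A 67, B 66, C 41, D 54 → A.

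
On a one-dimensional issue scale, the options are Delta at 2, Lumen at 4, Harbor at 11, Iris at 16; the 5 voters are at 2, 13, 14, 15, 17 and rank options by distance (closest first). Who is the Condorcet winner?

With single-peaked preferences on a line, the Condorcet winner is the candidate closest to the median voter.
The median voter (position 14) is closest to Iris at 16.
Check: Iris vs Harbor — voters closer to Iris: 3 of 5.

Iris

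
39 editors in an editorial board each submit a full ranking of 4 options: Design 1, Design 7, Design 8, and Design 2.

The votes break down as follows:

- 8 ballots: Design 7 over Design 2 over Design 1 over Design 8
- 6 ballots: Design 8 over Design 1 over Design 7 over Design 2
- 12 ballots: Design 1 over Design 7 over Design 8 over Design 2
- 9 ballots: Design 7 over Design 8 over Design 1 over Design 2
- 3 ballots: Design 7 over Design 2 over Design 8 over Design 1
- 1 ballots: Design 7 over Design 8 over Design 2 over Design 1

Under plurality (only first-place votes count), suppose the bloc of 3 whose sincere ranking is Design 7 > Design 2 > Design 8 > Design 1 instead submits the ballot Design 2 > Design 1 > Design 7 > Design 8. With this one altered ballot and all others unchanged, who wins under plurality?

First-place totals with the altered ballot: Design 1 12, Design 7 18, Design 8 6, Design 2 3.
The winner is unchanged: still Design 7.

Design 7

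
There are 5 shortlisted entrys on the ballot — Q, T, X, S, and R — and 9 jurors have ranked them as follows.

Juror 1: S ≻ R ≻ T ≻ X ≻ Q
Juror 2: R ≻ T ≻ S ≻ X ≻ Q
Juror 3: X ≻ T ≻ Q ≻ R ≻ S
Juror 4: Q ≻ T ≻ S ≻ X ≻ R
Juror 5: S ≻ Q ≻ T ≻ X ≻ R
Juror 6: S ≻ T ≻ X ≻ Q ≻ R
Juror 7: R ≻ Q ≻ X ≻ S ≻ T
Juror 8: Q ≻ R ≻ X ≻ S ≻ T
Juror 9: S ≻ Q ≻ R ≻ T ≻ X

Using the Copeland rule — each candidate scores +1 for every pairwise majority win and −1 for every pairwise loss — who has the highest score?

Pairwise results:
  Q vs T: Q wins 5–4.
  Q vs X: Q wins 5–4.
  Q vs S: S wins 5–4.
  Q vs R: Q wins 6–3.
  T vs X: T wins 6–3.
  T vs S: S wins 6–3.
  T vs R: R wins 5–4.
  X vs S: S wins 6–3.
  X vs R: R wins 5–4.
  S vs R: S wins 5–4.
Copeland scores (wins − losses):
  Q: 3 − 1 = 2
  T: 1 − 3 = -2
  X: 0 − 4 = -4
  S: 4 − 0 = 4
  R: 2 − 2 = 0
S has the best Copeland score.

S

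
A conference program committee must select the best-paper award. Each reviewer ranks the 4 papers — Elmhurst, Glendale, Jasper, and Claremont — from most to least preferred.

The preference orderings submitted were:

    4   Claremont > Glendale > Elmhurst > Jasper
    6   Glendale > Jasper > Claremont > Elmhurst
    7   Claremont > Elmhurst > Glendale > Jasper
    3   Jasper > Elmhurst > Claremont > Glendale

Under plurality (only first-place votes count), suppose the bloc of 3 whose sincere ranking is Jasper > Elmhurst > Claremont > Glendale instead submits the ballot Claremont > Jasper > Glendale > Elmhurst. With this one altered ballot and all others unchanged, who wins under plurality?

First-place totals with the altered ballot: Elmhurst 0, Glendale 6, Jasper 0, Claremont 14.
The winner is unchanged: still Claremont.

Claremont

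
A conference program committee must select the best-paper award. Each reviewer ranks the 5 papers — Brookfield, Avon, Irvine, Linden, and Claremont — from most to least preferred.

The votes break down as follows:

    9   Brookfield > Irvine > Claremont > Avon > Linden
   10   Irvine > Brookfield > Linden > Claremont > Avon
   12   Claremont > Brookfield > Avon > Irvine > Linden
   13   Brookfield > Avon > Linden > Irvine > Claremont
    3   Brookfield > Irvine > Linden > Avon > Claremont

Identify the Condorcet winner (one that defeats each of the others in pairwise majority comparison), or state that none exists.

Brookfield

Head-to-head results (47 voters total):
Brookfield vs Avon: Brookfield wins 47–0.
Brookfield vs Irvine: Brookfield wins 37–10.
Brookfield vs Linden: Brookfield wins 47–0.
Brookfield vs Claremont: Brookfield wins 35–12.
Avon vs Irvine: Avon wins 25–22.
Avon vs Linden: Avon wins 34–13.
Avon vs Claremont: Claremont wins 31–16.
Irvine vs Linden: Irvine wins 34–13.
Irvine vs Claremont: Irvine wins 35–12.
Linden vs Claremont: Linden wins 26–21.
Brookfield beats each rival — Avon (47–0), Irvine (37–10), Linden (47–0), Claremont (35–12) — so Brookfield is the Condorcet winner.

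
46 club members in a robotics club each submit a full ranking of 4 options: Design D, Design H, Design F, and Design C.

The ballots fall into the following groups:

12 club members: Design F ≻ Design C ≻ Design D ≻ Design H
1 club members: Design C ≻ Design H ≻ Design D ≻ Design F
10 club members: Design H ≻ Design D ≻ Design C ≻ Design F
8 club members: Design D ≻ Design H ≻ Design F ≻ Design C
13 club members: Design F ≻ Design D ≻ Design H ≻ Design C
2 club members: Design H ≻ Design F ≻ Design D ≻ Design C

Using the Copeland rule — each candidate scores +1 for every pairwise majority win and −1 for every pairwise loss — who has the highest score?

Pairwise results:
  Design D vs Design H: Design D wins 33–13.
  Design D vs Design F: Design F wins 27–19.
  Design D vs Design C: Design D wins 33–13.
  Design H vs Design F: Design F wins 25–21.
  Design H vs Design C: Design H wins 33–13.
  Design F vs Design C: Design F wins 35–11.
Copeland scores (wins − losses):
  Design D: 2 − 1 = 1
  Design H: 1 − 2 = -1
  Design F: 3 − 0 = 3
  Design C: 0 − 3 = -3
Design F has the best Copeland score.

Design F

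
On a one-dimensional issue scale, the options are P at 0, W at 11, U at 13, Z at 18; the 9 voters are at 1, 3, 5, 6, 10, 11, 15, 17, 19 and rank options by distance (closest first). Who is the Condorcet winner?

With single-peaked preferences on a line, the Condorcet winner is the candidate closest to the median voter.
The median voter (position 10) is closest to W at 11.
Check: W vs U — voters closer to W: 6 of 9.

W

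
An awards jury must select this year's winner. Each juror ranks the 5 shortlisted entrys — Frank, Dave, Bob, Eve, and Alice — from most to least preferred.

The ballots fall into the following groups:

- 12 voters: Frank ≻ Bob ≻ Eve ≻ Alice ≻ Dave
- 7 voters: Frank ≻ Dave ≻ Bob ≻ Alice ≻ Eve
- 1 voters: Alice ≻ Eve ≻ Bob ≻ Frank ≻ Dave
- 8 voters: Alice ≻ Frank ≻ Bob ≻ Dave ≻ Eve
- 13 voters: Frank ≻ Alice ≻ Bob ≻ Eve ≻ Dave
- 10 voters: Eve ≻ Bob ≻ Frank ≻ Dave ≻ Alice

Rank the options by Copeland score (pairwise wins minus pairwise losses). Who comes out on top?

Pairwise results:
  Frank vs Dave: Frank wins 51–0.
  Frank vs Bob: Frank wins 40–11.
  Frank vs Eve: Frank wins 40–11.
  Frank vs Alice: Frank wins 42–9.
  Dave vs Bob: Bob wins 44–7.
  Dave vs Eve: Eve wins 36–15.
  Dave vs Alice: Alice wins 34–17.
  Bob vs Eve: Bob wins 40–11.
  Bob vs Alice: Bob wins 29–22.
  Eve vs Alice: Alice wins 29–22.
Copeland scores (wins − losses):
  Frank: 4 − 0 = 4
  Dave: 0 − 4 = -4
  Bob: 3 − 1 = 2
  Eve: 1 − 3 = -2
  Alice: 2 − 2 = 0
Frank has the best Copeland score.

Frank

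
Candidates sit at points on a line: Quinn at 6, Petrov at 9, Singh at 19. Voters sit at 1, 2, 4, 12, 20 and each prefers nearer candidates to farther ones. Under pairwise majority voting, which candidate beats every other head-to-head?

Quinn

With single-peaked preferences on a line, the Condorcet winner is the candidate closest to the median voter.
The median voter (position 4) is closest to Quinn at 6.
Check: Quinn vs Petrov — voters closer to Quinn: 3 of 5.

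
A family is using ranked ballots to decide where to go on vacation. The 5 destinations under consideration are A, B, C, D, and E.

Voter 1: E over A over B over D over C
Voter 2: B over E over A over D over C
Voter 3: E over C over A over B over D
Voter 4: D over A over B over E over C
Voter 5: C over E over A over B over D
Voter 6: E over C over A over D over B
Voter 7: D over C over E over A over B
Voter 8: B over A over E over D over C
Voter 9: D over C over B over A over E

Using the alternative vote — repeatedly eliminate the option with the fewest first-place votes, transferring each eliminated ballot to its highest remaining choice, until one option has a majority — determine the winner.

E

Round 1: D 3, E 3, B 2, C 1, A 0. A has the fewest and is eliminated.
Round 2: D 3, E 3, B 2, C 1. C has the fewest and is eliminated.
Round 3: E 4, D 3, B 2. B has the fewest and is eliminated.
Round 4: E 6, D 3. E has a majority.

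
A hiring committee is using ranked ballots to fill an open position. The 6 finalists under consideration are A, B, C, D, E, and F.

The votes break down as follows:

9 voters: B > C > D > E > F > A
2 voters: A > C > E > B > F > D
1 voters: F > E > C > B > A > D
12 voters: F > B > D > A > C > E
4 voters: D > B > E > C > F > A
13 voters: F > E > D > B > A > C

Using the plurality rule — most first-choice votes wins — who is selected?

F

First-place vote totals:
  A: 2
  B: 9
  C: 0
  D: 4
  E: 0
  F: 26
F has the most first-place votes.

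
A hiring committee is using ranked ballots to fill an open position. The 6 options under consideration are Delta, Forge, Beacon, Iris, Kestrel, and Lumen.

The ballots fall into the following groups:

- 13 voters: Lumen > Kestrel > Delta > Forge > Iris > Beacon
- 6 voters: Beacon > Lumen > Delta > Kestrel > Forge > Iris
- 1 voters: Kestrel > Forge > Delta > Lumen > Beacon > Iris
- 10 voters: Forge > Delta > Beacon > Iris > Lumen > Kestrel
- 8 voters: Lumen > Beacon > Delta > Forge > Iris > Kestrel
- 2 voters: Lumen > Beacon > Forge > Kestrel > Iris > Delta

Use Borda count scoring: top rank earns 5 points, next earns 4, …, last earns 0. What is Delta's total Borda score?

Borda scores:
  Delta: 13·3 + 6·3 + 3 + 10·4 + 8·3 + 2·0 = 124
  Forge: 13·2 + 6·1 + 4 + 10·5 + 8·2 + 2·3 = 108
  Beacon: 13·0 + 6·5 + 1 + 10·3 + 8·4 + 2·4 = 101
  Iris: 13·1 + 6·0 + 0 + 10·2 + 8·1 + 2·1 = 43
  Kestrel: 13·4 + 6·2 + 5 + 10·0 + 8·0 + 2·2 = 73
  Lumen: 13·5 + 6·4 + 2 + 10·1 + 8·5 + 2·5 = 151

124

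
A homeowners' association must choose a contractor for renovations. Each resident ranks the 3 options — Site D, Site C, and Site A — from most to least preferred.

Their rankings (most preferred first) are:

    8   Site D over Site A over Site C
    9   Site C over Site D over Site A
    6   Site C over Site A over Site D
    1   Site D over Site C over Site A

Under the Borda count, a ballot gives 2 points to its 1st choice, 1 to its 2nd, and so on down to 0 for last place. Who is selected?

Borda scores:
  Site D: 8·2 + 9·1 + 6·0 + 2 = 27
  Site C: 8·0 + 9·2 + 6·2 + 1 = 31
  Site A: 8·1 + 9·0 + 6·1 + 0 = 14
Site C has the highest total.

Site C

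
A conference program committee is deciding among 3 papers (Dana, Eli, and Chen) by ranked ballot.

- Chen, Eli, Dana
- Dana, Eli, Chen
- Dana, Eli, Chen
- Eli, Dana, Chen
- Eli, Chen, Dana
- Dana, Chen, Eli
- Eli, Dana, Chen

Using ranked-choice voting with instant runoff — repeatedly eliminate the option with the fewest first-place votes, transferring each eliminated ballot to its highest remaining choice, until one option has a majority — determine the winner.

Eli

Round 1: Dana 3, Eli 3, Chen 1. Chen has the fewest and is eliminated.
Round 2: Eli 4, Dana 3. Eli has a majority.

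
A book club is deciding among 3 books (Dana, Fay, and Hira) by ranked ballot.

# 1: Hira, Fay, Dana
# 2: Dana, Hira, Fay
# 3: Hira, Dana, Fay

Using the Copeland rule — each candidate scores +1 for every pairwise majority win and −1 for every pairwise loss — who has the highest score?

Hira

Pairwise results:
  Dana vs Fay: Dana wins 2–1.
  Dana vs Hira: Hira wins 2–1.
  Fay vs Hira: Hira wins 3–0.
Copeland scores (wins − losses):
  Dana: 1 − 1 = 0
  Fay: 0 − 2 = -2
  Hira: 2 − 0 = 2
Hira has the best Copeland score.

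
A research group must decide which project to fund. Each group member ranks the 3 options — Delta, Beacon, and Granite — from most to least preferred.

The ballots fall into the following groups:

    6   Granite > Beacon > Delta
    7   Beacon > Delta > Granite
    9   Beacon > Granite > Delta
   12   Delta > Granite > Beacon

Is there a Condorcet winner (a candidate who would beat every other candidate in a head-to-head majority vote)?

No

Head-to-head results (34 voters total):
Delta vs Beacon: Beacon wins 22–12.
Delta vs Granite: Delta wins 19–15.
Beacon vs Granite: Granite wins 18–16.
No candidate beats all others: Delta beats Granite beats Beacon beats Delta, a majority cycle.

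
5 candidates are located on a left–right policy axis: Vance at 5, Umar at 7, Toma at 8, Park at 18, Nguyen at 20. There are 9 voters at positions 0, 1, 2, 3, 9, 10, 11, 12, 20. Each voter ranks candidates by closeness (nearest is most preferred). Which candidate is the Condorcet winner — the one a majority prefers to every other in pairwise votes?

With single-peaked preferences on a line, the Condorcet winner is the candidate closest to the median voter.
The median voter (position 9) is closest to Toma at 8.
Check: Toma vs Umar — voters closer to Toma: 5 of 9.

Toma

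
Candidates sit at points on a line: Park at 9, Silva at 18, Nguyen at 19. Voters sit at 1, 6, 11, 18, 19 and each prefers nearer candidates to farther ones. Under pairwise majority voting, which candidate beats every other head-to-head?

With single-peaked preferences on a line, the Condorcet winner is the candidate closest to the median voter.
The median voter (position 11) is closest to Park at 9.
Check: Park vs Nguyen — voters closer to Park: 3 of 5.

Park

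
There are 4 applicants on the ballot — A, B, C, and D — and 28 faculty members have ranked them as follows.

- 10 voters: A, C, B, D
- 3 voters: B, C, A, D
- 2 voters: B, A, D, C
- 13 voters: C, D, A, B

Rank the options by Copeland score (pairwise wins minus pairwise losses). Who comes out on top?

C

Pairwise results:
  A vs B: A wins 23–5.
  A vs C: C wins 16–12.
  A vs D: A wins 15–13.
  B vs C: C wins 23–5.
  B vs D: B wins 15–13.
  C vs D: C wins 26–2.
Copeland scores (wins − losses):
  A: 2 − 1 = 1
  B: 1 − 2 = -1
  C: 3 − 0 = 3
  D: 0 − 3 = -3
C has the best Copeland score.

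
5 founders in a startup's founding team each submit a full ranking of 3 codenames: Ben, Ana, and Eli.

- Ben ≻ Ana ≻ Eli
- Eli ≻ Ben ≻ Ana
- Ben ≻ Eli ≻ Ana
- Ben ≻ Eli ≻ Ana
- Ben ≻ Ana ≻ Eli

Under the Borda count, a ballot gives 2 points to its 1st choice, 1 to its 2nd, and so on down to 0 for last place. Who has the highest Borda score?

Ben

Borda scores:
  Ben: 2 + 1 + 2 + 2 + 2 = 9
  Ana: 1 + 0 + 0 + 0 + 1 = 2
  Eli: 0 + 2 + 1 + 1 + 0 = 4
Ben has the highest total.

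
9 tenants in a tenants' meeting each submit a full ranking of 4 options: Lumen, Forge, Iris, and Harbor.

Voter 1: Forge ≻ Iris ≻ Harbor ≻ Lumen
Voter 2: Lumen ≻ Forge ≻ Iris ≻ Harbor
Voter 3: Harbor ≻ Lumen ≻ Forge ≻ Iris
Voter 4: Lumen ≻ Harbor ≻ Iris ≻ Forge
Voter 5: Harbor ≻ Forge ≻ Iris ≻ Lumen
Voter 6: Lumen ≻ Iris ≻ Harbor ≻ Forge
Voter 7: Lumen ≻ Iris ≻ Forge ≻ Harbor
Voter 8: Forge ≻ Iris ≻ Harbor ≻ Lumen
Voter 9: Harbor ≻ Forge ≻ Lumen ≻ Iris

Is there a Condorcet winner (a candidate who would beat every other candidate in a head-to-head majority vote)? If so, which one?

Head-to-head results (9 voters total):
Lumen vs Forge: Lumen wins 5–4.
Lumen vs Iris: Lumen wins 6–3.
Lumen vs Harbor: Harbor wins 5–4.
Forge vs Iris: Forge wins 6–3.
Forge vs Harbor: Harbor wins 5–4.
Iris vs Harbor: Iris wins 5–4.
No candidate beats all others: Lumen beats Iris beats Harbor beats Lumen, a majority cycle.

There is no Condorcet winner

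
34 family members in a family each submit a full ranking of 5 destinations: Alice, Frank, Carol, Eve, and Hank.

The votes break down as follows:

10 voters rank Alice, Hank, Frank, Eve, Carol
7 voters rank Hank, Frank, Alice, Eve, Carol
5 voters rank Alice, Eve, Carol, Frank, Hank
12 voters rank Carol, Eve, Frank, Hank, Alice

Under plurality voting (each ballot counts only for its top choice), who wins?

First-place vote totals:
  Alice: 15
  Frank: 0
  Carol: 12
  Eve: 0
  Hank: 7
Alice has the most first-place votes.

Alice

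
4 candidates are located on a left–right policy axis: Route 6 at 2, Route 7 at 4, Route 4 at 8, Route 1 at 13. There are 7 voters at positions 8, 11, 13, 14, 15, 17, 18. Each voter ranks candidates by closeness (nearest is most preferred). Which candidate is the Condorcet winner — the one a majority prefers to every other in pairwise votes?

With single-peaked preferences on a line, the Condorcet winner is the candidate closest to the median voter.
The median voter (position 14) is closest to Route 1 at 13.
Check: Route 1 vs Route 6 — voters closer to Route 1: 7 of 7.

Route 1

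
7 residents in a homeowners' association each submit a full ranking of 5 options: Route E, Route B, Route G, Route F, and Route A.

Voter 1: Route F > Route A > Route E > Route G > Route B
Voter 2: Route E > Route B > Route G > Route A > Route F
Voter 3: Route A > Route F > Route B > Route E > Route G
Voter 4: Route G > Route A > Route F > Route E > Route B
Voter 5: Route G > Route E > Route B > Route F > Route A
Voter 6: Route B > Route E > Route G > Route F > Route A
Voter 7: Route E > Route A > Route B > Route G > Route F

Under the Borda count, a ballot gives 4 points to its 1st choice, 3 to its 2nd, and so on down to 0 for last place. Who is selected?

Route E

Borda scores:
  Route E: 2 + 4 + 1 + 1 + 3 + 3 + 4 = 18
  Route B: 0 + 3 + 2 + 0 + 2 + 4 + 2 = 13
  Route G: 1 + 2 + 0 + 4 + 4 + 2 + 1 = 14
  Route F: 4 + 0 + 3 + 2 + 1 + 1 + 0 = 11
  Route A: 3 + 1 + 4 + 3 + 0 + 0 + 3 = 14
Route E has the highest total.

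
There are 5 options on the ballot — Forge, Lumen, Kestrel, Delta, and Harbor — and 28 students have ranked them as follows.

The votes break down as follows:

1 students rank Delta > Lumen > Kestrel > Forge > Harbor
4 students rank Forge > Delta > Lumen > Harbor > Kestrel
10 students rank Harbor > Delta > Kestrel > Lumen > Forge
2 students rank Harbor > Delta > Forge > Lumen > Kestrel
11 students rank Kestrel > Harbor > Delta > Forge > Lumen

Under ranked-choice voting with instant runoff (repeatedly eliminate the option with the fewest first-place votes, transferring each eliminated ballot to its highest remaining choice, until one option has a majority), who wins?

Harbor

Round 1: Harbor 12, Kestrel 11, Forge 4, Delta 1, Lumen 0. Lumen has the fewest and is eliminated.
Round 2: Harbor 12, Kestrel 11, Forge 4, Delta 1. Delta has the fewest and is eliminated.
Round 3: Kestrel 12, Harbor 12, Forge 4. Forge has the fewest and is eliminated.
Round 4: Harbor 16, Kestrel 12. Harbor has a majority.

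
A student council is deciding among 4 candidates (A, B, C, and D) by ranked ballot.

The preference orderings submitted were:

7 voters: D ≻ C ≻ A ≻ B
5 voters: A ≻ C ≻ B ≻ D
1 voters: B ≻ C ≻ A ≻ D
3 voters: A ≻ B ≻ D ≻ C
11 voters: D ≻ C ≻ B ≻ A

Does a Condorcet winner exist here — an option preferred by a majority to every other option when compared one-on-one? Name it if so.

Head-to-head results (27 voters total):
A vs B: A wins 15–12.
A vs C: C wins 19–8.
A vs D: D wins 18–9.
B vs C: C wins 23–4.
B vs D: D wins 18–9.
C vs D: D wins 21–6.
D beats each rival — A (18–9), B (18–9), C (21–6) — so D is the Condorcet winner.

D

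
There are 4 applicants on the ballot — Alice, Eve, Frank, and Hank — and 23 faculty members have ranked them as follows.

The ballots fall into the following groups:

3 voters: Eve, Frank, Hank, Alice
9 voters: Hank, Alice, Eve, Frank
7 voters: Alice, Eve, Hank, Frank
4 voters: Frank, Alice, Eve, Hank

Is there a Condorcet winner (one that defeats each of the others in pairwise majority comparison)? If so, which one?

None — there is no Condorcet winner

Head-to-head results (23 voters total):
Alice vs Eve: Alice wins 20–3.
Alice vs Frank: Alice wins 16–7.
Alice vs Hank: Hank wins 12–11.
Eve vs Frank: Eve wins 19–4.
Eve vs Hank: Eve wins 14–9.
Frank vs Hank: Hank wins 16–7.
No candidate beats all others: Alice beats Eve beats Hank beats Alice, a majority cycle.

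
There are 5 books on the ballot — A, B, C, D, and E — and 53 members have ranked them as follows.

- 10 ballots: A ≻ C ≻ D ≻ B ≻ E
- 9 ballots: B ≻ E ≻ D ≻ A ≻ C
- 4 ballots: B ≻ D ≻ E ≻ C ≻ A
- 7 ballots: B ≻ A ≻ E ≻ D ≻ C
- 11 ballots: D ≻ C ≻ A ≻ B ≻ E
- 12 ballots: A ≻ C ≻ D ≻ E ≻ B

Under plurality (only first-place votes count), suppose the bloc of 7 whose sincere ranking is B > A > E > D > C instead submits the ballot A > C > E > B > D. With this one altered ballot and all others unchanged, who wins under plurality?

First-place totals with the altered ballot: A 29, B 13, C 0, D 11, E 0.
The winner is unchanged: still A.

A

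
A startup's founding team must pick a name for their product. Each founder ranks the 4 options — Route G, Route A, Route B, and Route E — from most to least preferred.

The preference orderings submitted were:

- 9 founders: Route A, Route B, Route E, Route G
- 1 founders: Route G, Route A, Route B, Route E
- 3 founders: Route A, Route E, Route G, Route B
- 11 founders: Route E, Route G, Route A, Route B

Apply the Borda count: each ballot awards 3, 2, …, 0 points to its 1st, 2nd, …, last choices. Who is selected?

Route A

Borda scores:
  Route G: 9·0 + 3 + 3·1 + 11·2 = 28
  Route A: 9·3 + 2 + 3·3 + 11·1 = 49
  Route B: 9·2 + 1 + 3·0 + 11·0 = 19
  Route E: 9·1 + 0 + 3·2 + 11·3 = 48
Route A has the highest total.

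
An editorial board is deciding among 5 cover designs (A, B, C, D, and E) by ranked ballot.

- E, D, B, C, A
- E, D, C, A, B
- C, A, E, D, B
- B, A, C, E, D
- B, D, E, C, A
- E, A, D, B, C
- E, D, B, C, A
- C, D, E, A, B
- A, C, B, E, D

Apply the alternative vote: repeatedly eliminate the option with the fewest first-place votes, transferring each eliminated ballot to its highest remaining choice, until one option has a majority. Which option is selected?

Round 1: E 4, B 2, C 2, A 1, D 0. D has the fewest and is eliminated.
Round 2: E 4, B 2, C 2, A 1. A has the fewest and is eliminated.
Round 3: E 4, C 3, B 2. B has the fewest and is eliminated.
Round 4: E 5, C 4. E has a majority.

E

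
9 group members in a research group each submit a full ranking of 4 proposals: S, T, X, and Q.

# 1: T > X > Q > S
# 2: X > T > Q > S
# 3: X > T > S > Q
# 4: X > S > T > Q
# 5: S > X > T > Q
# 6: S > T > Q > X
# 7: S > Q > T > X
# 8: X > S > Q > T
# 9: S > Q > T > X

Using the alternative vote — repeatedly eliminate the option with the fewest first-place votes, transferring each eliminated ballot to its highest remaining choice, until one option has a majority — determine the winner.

Round 1: S 4, X 4, T 1, Q 0. Q has the fewest and is eliminated.
Round 2: S 4, X 4, T 1. T has the fewest and is eliminated.
Round 3: X 5, S 4. X has a majority.

X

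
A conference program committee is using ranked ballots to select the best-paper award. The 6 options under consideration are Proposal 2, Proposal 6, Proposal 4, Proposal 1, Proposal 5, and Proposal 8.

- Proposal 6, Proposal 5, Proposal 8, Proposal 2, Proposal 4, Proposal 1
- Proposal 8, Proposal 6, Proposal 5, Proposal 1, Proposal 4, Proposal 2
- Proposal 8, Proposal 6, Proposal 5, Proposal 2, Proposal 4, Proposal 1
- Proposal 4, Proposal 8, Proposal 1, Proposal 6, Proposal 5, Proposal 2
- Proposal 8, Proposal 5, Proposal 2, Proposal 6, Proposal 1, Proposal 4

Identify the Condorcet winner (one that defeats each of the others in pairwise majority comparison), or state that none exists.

Proposal 8

Head-to-head results (5 voters total):
Proposal 2 vs Proposal 6: Proposal 6 wins 4–1.
Proposal 2 vs Proposal 4: Proposal 2 wins 3–2.
Proposal 2 vs Proposal 1: Proposal 2 wins 3–2.
Proposal 2 vs Proposal 5: Proposal 5 wins 5–0.
Proposal 2 vs Proposal 8: Proposal 8 wins 5–0.
Proposal 6 vs Proposal 4: Proposal 6 wins 4–1.
Proposal 6 vs Proposal 1: Proposal 6 wins 4–1.
Proposal 6 vs Proposal 5: Proposal 6 wins 4–1.
Proposal 6 vs Proposal 8: Proposal 8 wins 4–1.
Proposal 4 vs Proposal 1: Proposal 4 wins 3–2.
Proposal 4 vs Proposal 5: Proposal 5 wins 4–1.
Proposal 4 vs Proposal 8: Proposal 8 wins 4–1.
Proposal 1 vs Proposal 5: Proposal 5 wins 4–1.
Proposal 1 vs Proposal 8: Proposal 8 wins 5–0.
Proposal 5 vs Proposal 8: Proposal 8 wins 4–1.
Proposal 8 beats each rival — Proposal 2 (5–0), Proposal 6 (4–1), Proposal 4 (4–1), Proposal 1 (5–0), Proposal 5 (4–1) — so Proposal 8 is the Condorcet winner.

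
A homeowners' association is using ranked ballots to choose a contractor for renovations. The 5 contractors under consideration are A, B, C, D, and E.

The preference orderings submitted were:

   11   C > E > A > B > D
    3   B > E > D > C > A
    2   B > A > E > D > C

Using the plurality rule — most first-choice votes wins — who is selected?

First-place vote totals:
  A: 0
  B: 5
  C: 11
  D: 0
  E: 0
C has the most first-place votes.

C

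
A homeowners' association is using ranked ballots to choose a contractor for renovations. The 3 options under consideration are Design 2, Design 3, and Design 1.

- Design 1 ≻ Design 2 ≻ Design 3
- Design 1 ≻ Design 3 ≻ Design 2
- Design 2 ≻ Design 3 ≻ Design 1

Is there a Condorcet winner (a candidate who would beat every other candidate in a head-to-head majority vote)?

Yes

Head-to-head results (3 voters total):
Design 2 vs Design 3: Design 2 wins 2–1.
Design 2 vs Design 1: Design 1 wins 2–1.
Design 3 vs Design 1: Design 1 wins 2–1.
Design 1 beats each rival — Design 2 (2–1), Design 3 (2–1) — so Design 1 is the Condorcet winner.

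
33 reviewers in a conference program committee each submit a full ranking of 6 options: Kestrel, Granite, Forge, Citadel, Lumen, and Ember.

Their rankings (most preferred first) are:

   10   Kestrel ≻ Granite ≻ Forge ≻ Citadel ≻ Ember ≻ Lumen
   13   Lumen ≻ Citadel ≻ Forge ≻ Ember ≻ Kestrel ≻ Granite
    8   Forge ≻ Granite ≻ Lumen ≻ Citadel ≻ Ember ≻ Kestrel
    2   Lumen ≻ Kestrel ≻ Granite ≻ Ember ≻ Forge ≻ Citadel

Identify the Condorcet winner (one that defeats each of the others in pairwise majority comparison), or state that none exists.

Head-to-head results (33 voters total):
Kestrel vs Granite: Kestrel wins 25–8.
Kestrel vs Forge: Forge wins 21–12.
Kestrel vs Citadel: Citadel wins 21–12.
Kestrel vs Lumen: Lumen wins 23–10.
Kestrel vs Ember: Ember wins 21–12.
Granite vs Forge: Forge wins 21–12.
Granite vs Citadel: Granite wins 20–13.
Granite vs Lumen: Granite wins 18–15.
Granite vs Ember: Granite wins 20–13.
Forge vs Citadel: Forge wins 20–13.
Forge vs Lumen: Forge wins 18–15.
Forge vs Ember: Forge wins 31–2.
Citadel vs Lumen: Lumen wins 23–10.
Citadel vs Ember: Citadel wins 31–2.
Lumen vs Ember: Lumen wins 23–10.
Forge beats each rival — Kestrel (21–12), Granite (21–12), Citadel (20–13), Lumen (18–15), Ember (31–2) — so Forge is the Condorcet winner.

Forge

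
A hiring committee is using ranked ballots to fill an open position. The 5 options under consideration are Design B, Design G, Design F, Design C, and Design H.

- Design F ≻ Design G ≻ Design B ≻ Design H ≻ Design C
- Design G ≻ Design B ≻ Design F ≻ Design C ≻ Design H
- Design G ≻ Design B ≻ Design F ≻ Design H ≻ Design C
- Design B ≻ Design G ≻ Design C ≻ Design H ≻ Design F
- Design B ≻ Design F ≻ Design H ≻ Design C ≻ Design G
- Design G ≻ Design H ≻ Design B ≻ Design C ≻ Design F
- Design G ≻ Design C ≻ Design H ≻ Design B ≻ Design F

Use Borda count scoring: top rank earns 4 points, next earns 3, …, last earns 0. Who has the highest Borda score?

Borda scores:
  Design B: 2 + 3 + 3 + 4 + 4 + 2 + 1 = 19
  Design G: 3 + 4 + 4 + 3 + 0 + 4 + 4 = 22
  Design F: 4 + 2 + 2 + 0 + 3 + 0 + 0 = 11
  Design C: 0 + 1 + 0 + 2 + 1 + 1 + 3 = 8
  Design H: 1 + 0 + 1 + 1 + 2 + 3 + 2 = 10
Design G has the highest total.

Design G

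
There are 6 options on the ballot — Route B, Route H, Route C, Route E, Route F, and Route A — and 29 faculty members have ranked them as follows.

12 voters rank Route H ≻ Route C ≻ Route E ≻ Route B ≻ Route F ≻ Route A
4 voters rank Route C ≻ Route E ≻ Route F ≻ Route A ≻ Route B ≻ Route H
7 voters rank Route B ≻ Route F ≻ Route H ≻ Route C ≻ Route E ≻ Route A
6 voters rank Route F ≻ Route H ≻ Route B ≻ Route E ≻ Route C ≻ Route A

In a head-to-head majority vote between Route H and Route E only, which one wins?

Ballots ranking Route H above Route E: 12+7+6 = 25.
Ballots ranking Route E above Route H: 4.
Route H wins the head-to-head, 25–4.

Route H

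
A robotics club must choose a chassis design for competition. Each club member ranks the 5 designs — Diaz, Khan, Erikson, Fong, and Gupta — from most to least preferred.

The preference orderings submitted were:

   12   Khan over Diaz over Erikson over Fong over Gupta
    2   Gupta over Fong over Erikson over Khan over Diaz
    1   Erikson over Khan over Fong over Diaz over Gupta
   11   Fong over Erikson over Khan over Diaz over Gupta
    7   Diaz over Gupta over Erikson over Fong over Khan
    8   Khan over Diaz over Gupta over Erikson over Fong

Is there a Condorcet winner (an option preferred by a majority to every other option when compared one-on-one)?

No

Head-to-head results (41 voters total):
Diaz vs Khan: Khan wins 34–7.
Diaz vs Erikson: Diaz wins 27–14.
Diaz vs Fong: Diaz wins 27–14.
Diaz vs Gupta: Diaz wins 39–2.
Khan vs Erikson: Erikson wins 21–20.
Khan vs Fong: Khan wins 21–20.
Khan vs Gupta: Khan wins 32–9.
Erikson vs Fong: Erikson wins 28–13.
Erikson vs Gupta: Erikson wins 24–17.
Fong vs Gupta: Fong wins 24–17.
No candidate beats all others: Diaz beats Erikson beats Khan beats Diaz, a majority cycle.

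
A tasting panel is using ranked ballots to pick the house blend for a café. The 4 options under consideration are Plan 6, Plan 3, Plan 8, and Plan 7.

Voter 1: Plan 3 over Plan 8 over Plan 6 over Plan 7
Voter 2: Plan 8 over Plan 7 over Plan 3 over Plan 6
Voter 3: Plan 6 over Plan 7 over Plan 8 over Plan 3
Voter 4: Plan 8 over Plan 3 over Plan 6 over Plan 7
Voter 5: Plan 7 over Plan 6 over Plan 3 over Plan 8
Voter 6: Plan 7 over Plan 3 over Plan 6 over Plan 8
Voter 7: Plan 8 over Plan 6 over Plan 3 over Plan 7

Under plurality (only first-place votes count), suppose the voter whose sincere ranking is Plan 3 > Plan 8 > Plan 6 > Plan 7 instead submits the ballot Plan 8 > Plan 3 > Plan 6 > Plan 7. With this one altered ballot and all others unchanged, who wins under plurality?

First-place totals with the altered ballot: Plan 6 1, Plan 3 0, Plan 8 4, Plan 7 2.
The winner is unchanged: still Plan 8.

Plan 8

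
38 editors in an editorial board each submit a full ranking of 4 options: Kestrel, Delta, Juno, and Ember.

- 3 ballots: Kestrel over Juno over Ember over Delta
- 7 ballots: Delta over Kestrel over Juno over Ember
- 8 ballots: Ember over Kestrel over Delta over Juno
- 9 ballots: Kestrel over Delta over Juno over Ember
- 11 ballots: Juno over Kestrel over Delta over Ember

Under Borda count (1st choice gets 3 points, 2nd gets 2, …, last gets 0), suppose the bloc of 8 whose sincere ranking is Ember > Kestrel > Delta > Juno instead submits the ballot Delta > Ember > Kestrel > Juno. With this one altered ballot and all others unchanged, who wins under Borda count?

Borda totals with the altered ballot: Kestrel 80, Delta 74, Juno 55, Ember 19.
The winner is unchanged: still Kestrel.

Kestrel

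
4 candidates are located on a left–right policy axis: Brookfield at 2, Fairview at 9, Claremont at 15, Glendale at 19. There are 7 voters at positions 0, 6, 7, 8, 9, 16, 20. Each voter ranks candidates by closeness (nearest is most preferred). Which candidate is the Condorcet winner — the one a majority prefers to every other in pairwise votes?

Fairview

With single-peaked preferences on a line, the Condorcet winner is the candidate closest to the median voter.
The median voter (position 8) is closest to Fairview at 9.
Check: Fairview vs Glendale — voters closer to Fairview: 5 of 7.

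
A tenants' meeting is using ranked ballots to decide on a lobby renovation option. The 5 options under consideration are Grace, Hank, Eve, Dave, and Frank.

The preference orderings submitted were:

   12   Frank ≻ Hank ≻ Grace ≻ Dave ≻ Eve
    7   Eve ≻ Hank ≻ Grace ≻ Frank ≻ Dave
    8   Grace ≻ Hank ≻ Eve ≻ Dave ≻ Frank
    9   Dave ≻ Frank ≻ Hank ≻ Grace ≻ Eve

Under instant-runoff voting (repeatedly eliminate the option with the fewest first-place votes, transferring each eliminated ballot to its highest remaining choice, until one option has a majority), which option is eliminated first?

Hank

Round 1: Frank 12, Dave 9, Grace 8, Eve 7, Hank 0. Hank has the fewest and is eliminated.
Round 2: Frank 12, Dave 9, Grace 8, Eve 7. Eve has the fewest and is eliminated.
Round 3: Grace 15, Frank 12, Dave 9. Dave has the fewest and is eliminated.
Round 4: Frank 21, Grace 15. Frank has a majority.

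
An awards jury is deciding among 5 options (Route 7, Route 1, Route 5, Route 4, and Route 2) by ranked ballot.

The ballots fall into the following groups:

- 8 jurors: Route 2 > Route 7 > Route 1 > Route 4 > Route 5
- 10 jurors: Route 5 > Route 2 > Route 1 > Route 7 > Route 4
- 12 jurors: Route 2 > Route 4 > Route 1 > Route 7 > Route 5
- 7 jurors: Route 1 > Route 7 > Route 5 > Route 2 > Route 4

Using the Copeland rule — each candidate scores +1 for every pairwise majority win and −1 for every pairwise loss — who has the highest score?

Route 2

Pairwise results:
  Route 7 vs Route 1: Route 1 wins 29–8.
  Route 7 vs Route 5: Route 7 wins 27–10.
  Route 7 vs Route 4: Route 7 wins 25–12.
  Route 7 vs Route 2: Route 2 wins 30–7.
  Route 1 vs Route 5: Route 1 wins 27–10.
  Route 1 vs Route 4: Route 1 wins 25–12.
  Route 1 vs Route 2: Route 2 wins 30–7.
  Route 5 vs Route 4: Route 4 wins 20–17.
  Route 5 vs Route 2: Route 2 wins 20–17.
  Route 4 vs Route 2: Route 2 wins 37–0.
Copeland scores (wins − losses):
  Route 7: 2 − 2 = 0
  Route 1: 3 − 1 = 2
  Route 5: 0 − 4 = -4
  Route 4: 1 − 3 = -2
  Route 2: 4 − 0 = 4
Route 2 has the best Copeland score.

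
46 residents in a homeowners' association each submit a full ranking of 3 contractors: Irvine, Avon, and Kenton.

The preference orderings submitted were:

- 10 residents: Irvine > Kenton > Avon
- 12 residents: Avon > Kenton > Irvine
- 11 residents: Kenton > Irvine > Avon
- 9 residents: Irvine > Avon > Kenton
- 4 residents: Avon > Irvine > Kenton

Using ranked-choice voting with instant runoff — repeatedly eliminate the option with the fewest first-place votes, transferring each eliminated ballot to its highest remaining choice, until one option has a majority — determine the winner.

Irvine

Round 1: Irvine 19, Avon 16, Kenton 11. Kenton has the fewest and is eliminated.
Round 2: Irvine 30, Avon 16. Irvine has a majority.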